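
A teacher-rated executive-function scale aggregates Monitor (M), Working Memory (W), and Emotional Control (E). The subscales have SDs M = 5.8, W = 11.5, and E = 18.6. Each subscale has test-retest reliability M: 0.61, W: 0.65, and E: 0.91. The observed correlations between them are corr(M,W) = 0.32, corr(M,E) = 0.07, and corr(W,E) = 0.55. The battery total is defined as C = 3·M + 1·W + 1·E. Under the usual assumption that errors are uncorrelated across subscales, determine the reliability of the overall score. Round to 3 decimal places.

0.836

Var(C) = 3²·5.8² + 11.5² + 18.6² + 2·[3·5.8·11.5·0.32 + 3·5.8·18.6·0.07 + 11.5·18.6·0.55] = 780.97 + 408.664 = 1189.63.
With uncorrelated errors the cross-covariances are all true-score covariance, so they carry over unchanged; only the diagonal terms shrink to ρᵢσᵢ².
True-score variance = [3²·5.8²·0.61 + 11.5²·0.65 + 18.6²·0.91] + 408.664 = 585.47 + 408.664 = 994.133.
Reliability = 994.133 / 1189.63 = 0.836.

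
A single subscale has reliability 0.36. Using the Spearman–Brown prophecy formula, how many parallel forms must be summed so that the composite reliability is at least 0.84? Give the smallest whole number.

k ≥ ρ*(1−ρ₁)/(ρ₁(1−ρ*)) = 0.84·0.64 / (0.36·0.16) = 9.333.
Smallest integer k = 10.

10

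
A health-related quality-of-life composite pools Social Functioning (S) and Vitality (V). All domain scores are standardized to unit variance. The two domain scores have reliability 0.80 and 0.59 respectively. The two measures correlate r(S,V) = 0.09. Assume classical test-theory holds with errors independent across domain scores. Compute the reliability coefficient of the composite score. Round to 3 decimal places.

Var(S+V) = 2 + 2·[0.09] = 2 + 0.18 = 2.18.
Under uncorrelated errors the observed covariances equal the true-score covariances, so only the own-variance terms attenuate.
True-score variance = [0.80 + 0.59] + 0.18 = 1.39 + 0.18 = 1.57.
Reliability = 1.57 / 2.18 = 0.720.

0.720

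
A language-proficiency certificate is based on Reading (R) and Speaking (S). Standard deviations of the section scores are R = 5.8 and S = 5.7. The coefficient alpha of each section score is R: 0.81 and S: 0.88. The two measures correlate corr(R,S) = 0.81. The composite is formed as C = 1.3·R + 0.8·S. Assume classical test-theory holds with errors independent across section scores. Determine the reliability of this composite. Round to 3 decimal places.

0.900

Var(C) = 1.3²·5.8² + 0.8²·5.7² + 2·[1.04·5.8·5.7·0.81] = 77.6452 + 55.6995 = 133.345.
With uncorrelated errors the cross-covariances are all true-score covariance, so they carry over unchanged; only the diagonal terms shrink to ρᵢσᵢ².
True-score variance = [1.3²·5.8²·0.81 + 0.8²·5.7²·0.88] + 55.6995 = 64.3482 + 55.6995 = 120.048.
Reliability = 120.048 / 133.345 = 0.900.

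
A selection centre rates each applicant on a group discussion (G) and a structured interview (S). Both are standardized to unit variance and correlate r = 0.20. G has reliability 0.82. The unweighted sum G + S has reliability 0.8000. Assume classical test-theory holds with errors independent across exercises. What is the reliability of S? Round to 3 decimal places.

Var(G+S) = 2 + 2·0.20 = 2.400.
True-score variance = ρ_G + ρ_S + 2·0.20, so 0.8000 = (0.82 + ρ_S + 0.40) / 2.400.
ρ_S = 0.8000·2.400 − 0.82 − 0.40 = 0.700.

0.700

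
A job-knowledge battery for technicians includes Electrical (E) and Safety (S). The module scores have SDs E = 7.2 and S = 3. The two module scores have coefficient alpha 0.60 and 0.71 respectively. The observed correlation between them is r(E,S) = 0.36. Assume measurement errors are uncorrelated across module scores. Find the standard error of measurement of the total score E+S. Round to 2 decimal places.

Var(total) = 60.84 + 15.552 = 76.392.
True-score variance = 37.494 + 15.552 = 53.046, so reliability = 0.6944.
Error variance = 76.392 − 53.046 = 23.346; SEM = √23.346 = 4.83.

4.83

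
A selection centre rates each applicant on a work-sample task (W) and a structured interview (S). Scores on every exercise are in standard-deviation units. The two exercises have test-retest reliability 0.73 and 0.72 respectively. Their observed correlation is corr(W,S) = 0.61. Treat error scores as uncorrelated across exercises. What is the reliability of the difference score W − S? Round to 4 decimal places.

Var(W−S) = 1 + 1 − 2·0.61 = 2 − 1.22 = 0.78.
Under uncorrelated errors the observed covariances equal the true-score covariances, so only the own-variance terms attenuate.
True-score variance = [0.73 + 0.72] − 1.22 = 1.45 − 1.22 = 0.23.
Reliability = 0.23 / 0.78 = 0.2949.

0.2949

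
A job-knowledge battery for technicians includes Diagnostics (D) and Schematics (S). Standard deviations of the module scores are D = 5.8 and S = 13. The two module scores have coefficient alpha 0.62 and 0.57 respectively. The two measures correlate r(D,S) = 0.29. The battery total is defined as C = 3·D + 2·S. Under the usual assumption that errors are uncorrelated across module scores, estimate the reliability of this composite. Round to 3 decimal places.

Var(C) = 3²·5.8² + 2²·13² + 2·[6·5.8·13·0.29] = 978.76 + 262.392 = 1241.15.
Under uncorrelated errors the observed covariances equal the true-score covariances, so only the own-variance terms attenuate.
True-score variance = [3²·5.8²·0.62 + 2²·13²·0.57] + 262.392 = 573.031 + 262.392 = 835.423.
Reliability = 835.423 / 1241.15 = 0.673.

0.673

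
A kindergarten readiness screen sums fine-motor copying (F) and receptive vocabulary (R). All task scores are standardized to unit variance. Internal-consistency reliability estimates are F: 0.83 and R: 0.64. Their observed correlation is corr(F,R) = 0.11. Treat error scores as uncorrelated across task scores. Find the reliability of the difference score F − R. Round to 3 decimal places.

0.702

Var(F−R) = 1 + 1 − 2·0.11 = 2 − 0.22 = 1.78.
With uncorrelated errors the cross-covariances are all true-score covariance, so they carry over unchanged; only the diagonal terms shrink to ρᵢσᵢ².
True-score variance = [0.83 + 0.64] − 0.22 = 1.47 − 0.22 = 1.25.
Reliability = 1.25 / 1.78 = 0.702.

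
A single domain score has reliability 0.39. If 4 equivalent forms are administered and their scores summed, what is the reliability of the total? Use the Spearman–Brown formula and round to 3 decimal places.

0.719

ρ_k = kρ / (1 + (k−1)ρ) = 4·0.39 / (1 + 3·0.39) = 1.560 / 2.170 = 0.719.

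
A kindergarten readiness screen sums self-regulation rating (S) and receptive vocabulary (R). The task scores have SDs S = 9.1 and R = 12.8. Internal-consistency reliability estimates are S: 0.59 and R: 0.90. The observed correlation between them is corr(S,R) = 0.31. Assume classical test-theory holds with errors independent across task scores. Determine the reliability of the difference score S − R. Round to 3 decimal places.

0.711

Var(S−R) = 9.1² + 12.8² − 2·9.1·12.8·0.31 = 246.65 − 72.2176 = 174.432.
Under uncorrelated errors the observed covariances equal the true-score covariances, so only the own-variance terms attenuate.
True-score variance = [9.1²·0.59 + 12.8²·0.90] − 72.2176 = 196.314 − 72.2176 = 124.096.
Reliability = 124.096 / 174.432 = 0.711.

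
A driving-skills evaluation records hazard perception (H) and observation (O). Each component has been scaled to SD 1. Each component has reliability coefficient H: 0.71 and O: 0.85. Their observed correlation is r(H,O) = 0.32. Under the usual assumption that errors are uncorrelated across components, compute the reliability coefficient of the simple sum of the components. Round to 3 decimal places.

Var(H+O) = 2 + 2·[0.32] = 2 + 0.64 = 2.64.
With uncorrelated errors the cross-covariances are all true-score covariance, so they carry over unchanged; only the diagonal terms shrink to ρᵢσᵢ².
True-score variance = [0.71 + 0.85] + 0.64 = 1.56 + 0.64 = 2.2.
Reliability = 2.2 / 2.64 = 0.833.

0.833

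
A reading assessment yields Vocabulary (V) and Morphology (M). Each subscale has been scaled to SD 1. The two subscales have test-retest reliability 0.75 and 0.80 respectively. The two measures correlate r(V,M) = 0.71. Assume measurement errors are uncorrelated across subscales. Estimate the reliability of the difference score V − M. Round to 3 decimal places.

0.224

Var(V−M) = 1 + 1 − 2·0.71 = 2 − 1.42 = 0.58.
With uncorrelated errors the cross-covariances are all true-score covariance, so they carry over unchanged; only the diagonal terms shrink to ρᵢσᵢ².
True-score variance = [0.75 + 0.80] − 1.42 = 1.55 − 1.42 = 0.13.
Reliability = 0.13 / 0.58 = 0.224.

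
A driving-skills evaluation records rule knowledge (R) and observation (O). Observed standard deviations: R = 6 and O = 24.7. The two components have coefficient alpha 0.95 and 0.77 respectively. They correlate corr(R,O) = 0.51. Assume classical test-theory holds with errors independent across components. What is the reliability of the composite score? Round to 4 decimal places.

Var(R+O) = 6² + 24.7² + 2·[6·24.7·0.51] = 646.09 + 151.164 = 797.254.
Because errors are independent across components, Cov(Tᵢ,Tⱼ) = Cov(Xᵢ,Xⱼ); the off-diagonal part of the true-score variance is the same as above.
True-score variance = [6²·0.95 + 24.7²·0.77] + 151.164 = 503.969 + 151.164 = 655.133.
Reliability = 655.133 / 797.254 = 0.8217.

0.8217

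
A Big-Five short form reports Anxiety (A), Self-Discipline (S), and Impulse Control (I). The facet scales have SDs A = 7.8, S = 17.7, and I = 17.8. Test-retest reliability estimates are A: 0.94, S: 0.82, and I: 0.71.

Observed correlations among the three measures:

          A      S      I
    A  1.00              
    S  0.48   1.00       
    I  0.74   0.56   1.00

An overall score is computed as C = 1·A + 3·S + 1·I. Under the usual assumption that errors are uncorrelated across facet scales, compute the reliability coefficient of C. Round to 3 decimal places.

0.876

Var(C) = 7.8² + 3²·17.7² + 17.8² + 2·[3·7.8·17.7·0.48 + 7.8·17.8·0.74 + 3·17.7·17.8·0.56] = 3197.29 + 1661.7 = 4858.99.
Because errors are independent across components, Cov(Tᵢ,Tⱼ) = Cov(Xᵢ,Xⱼ); the off-diagonal part of the true-score variance is the same as above.
True-score variance = [7.8²·0.94 + 3²·17.7²·0.82 + 17.8²·0.71] + 1661.7 = 2594.23 + 1661.7 = 4255.92.
Reliability = 4255.92 / 4858.99 = 0.876.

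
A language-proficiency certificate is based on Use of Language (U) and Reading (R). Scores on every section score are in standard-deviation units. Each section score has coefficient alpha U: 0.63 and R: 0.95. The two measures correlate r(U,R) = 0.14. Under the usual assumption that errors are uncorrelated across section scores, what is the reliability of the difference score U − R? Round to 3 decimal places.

0.756

Var(U−R) = 1 + 1 − 2·0.14 = 2 − 0.28 = 1.72.
Under uncorrelated errors the observed covariances equal the true-score covariances, so only the own-variance terms attenuate.
True-score variance = [0.63 + 0.95] − 0.28 = 1.58 − 0.28 = 1.3.
Reliability = 1.3 / 1.72 = 0.756.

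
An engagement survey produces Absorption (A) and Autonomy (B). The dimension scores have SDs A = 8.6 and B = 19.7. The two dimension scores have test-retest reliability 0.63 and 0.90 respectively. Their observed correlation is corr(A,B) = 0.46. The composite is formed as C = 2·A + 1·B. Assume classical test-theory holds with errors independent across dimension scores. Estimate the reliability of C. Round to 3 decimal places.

0.851

Var(C) = 2²·8.6² + 19.7² + 2·[2·8.6·19.7·0.46] = 683.93 + 311.733 = 995.663.
Because errors are independent across components, Cov(Tᵢ,Tⱼ) = Cov(Xᵢ,Xⱼ); the off-diagonal part of the true-score variance is the same as above.
True-score variance = [2²·8.6²·0.63 + 19.7²·0.90] + 311.733 = 535.66 + 311.733 = 847.393.
Reliability = 847.393 / 995.663 = 0.851.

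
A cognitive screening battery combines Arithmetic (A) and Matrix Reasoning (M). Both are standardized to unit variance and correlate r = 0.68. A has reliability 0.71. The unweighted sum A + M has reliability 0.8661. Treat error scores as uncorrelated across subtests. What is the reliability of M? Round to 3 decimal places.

0.840

Var(A+M) = 2 + 2·0.68 = 3.360.
True-score variance = ρ_A + ρ_M + 2·0.68, so 0.8661 = (0.71 + ρ_M + 1.36) / 3.360.
ρ_M = 0.8661·3.360 − 0.71 − 1.36 = 0.840.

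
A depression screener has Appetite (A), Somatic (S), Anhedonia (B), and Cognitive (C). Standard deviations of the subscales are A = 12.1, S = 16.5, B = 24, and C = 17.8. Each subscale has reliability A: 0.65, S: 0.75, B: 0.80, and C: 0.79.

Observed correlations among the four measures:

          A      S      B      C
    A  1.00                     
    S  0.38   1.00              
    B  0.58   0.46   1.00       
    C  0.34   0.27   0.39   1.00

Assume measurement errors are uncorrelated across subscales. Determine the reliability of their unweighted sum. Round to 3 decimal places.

0.893

Var(A+S+B+C) = 12.1² + 16.5² + 24² + 17.8² + 2·[12.1·16.5·0.38 + 12.1·24·0.58 + 12.1·17.8·0.34 + 16.5·24·0.46 + 16.5·17.8·0.27 + 24·17.8·0.39] = 1311.5 + 1491.19 = 2802.69.
Because errors are independent across components, Cov(Tᵢ,Tⱼ) = Cov(Xᵢ,Xⱼ); the off-diagonal part of the true-score variance is the same as above.
True-score variance = [12.1²·0.65 + 16.5²·0.75 + 24²·0.80 + 17.8²·0.79] + 1491.19 = 1010.46 + 1491.19 = 2501.65.
Reliability = 2501.65 / 2802.69 = 0.893.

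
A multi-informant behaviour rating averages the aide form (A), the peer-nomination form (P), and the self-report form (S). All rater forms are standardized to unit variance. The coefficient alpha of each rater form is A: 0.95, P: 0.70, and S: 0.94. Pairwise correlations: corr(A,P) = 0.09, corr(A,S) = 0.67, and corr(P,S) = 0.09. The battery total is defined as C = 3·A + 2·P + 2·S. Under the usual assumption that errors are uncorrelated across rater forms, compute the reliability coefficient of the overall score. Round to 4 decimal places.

Var(C) = 3² + 2² + 2² + 2·[6·0.09 + 6·0.67 + 4·0.09] = 17 + 9.84 = 26.84.
Because errors are independent across components, Cov(Tᵢ,Tⱼ) = Cov(Xᵢ,Xⱼ); the off-diagonal part of the true-score variance is the same as above.
True-score variance = [3²·0.95 + 2²·0.70 + 2²·0.94] + 9.84 = 15.11 + 9.84 = 24.95.
Reliability = 24.95 / 26.84 = 0.9296.

0.9296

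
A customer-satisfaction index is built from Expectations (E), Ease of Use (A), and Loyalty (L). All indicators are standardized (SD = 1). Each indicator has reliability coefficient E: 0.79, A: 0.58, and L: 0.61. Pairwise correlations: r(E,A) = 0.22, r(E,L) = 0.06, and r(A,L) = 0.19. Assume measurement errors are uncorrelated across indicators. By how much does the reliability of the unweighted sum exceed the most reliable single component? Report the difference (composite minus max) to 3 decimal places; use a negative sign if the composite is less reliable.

-0.049

Var(sum) = 3 + 0.94 = 3.94; true-score variance = 1.98 + 0.94 = 2.92; composite reliability = 0.7411.
Max component reliability = 0.7900.
Difference = 0.7411 − 0.7900 = -0.049.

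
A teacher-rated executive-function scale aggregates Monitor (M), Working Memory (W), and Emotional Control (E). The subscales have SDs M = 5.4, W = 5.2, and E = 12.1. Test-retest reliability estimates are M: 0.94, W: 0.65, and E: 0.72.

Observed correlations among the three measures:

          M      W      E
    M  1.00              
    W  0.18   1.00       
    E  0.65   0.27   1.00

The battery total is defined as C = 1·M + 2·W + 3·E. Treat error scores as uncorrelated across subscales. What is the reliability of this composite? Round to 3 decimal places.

Var(C) = 5.4² + 2²·5.2² + 3²·12.1² + 2·[2·5.4·5.2·0.18 + 3·5.4·12.1·0.65 + 6·5.2·12.1·0.27] = 1455.01 + 478.904 = 1933.91.
With uncorrelated errors the cross-covariances are all true-score covariance, so they carry over unchanged; only the diagonal terms shrink to ρᵢσᵢ².
True-score variance = [5.4²·0.94 + 2²·5.2²·0.65 + 3²·12.1²·0.72] + 478.904 = 1046.45 + 478.904 = 1525.36.
Reliability = 1525.36 / 1933.91 = 0.789.

0.789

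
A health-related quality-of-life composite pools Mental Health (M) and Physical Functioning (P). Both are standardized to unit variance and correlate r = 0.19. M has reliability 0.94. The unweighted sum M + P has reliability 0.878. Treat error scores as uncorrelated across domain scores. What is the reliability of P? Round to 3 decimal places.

Var(M+P) = 2 + 2·0.19 = 2.380.
True-score variance = ρ_M + ρ_P + 2·0.19, so 0.878 = (0.94 + ρ_P + 0.38) / 2.380.
ρ_P = 0.878·2.380 − 0.94 − 0.38 = 0.770.

0.770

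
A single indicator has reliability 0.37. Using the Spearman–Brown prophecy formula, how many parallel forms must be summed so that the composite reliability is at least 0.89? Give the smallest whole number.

14

k ≥ ρ*(1−ρ₁)/(ρ₁(1−ρ*)) = 0.89·0.63 / (0.37·0.11) = 13.776.
Smallest integer k = 14.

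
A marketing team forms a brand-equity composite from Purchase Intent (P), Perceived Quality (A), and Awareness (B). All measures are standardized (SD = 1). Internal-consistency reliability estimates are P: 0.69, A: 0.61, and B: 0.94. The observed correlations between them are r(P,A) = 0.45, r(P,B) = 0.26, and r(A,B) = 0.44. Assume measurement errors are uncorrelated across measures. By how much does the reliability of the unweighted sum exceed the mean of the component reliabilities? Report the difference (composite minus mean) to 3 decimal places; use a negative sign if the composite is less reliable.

Var(sum) = 3 + 2.3 = 5.3; true-score variance = 2.24 + 2.3 = 4.54; composite reliability = 0.8566.
Mean component reliability = 0.7467.
Difference = 0.8566 − 0.7467 = 0.110.

0.110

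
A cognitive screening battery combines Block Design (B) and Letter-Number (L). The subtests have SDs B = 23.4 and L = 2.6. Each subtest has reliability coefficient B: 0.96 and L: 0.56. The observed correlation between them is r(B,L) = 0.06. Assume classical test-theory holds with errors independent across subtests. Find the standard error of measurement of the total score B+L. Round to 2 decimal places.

Var(total) = 554.32 + 7.3008 = 561.621.
True-score variance = 529.443 + 7.3008 = 536.744, so reliability = 0.9557.
Error variance = 561.621 − 536.744 = 24.8768; SEM = √24.8768 = 4.99.

4.99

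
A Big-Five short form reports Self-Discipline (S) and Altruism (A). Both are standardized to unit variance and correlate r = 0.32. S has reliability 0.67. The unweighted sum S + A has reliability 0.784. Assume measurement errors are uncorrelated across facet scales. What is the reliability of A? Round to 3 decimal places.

0.760

Var(S+A) = 2 + 2·0.32 = 2.640.
True-score variance = ρ_S + ρ_A + 2·0.32, so 0.784 = (0.67 + ρ_A + 0.64) / 2.640.
ρ_A = 0.784·2.640 − 0.67 − 0.64 = 0.760.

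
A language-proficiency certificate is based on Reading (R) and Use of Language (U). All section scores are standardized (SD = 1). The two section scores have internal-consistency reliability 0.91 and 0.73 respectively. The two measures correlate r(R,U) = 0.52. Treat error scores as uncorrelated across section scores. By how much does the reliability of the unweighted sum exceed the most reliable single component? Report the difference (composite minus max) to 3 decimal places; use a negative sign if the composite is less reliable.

-0.028

Var(sum) = 2 + 1.04 = 3.04; true-score variance = 1.64 + 1.04 = 2.68; composite reliability = 0.8816.
Max component reliability = 0.9100.
Difference = 0.8816 − 0.9100 = -0.028.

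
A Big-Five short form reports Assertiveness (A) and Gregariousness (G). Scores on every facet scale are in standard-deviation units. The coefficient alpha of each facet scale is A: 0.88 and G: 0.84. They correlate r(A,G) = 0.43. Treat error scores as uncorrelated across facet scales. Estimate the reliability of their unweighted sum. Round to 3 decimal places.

0.902

Var(A+G) = 2 + 2·[0.43] = 2 + 0.86 = 2.86.
Because errors are independent across components, Cov(Tᵢ,Tⱼ) = Cov(Xᵢ,Xⱼ); the off-diagonal part of the true-score variance is the same as above.
True-score variance = [0.88 + 0.84] + 0.86 = 1.72 + 0.86 = 2.58.
Reliability = 2.58 / 2.86 = 0.902.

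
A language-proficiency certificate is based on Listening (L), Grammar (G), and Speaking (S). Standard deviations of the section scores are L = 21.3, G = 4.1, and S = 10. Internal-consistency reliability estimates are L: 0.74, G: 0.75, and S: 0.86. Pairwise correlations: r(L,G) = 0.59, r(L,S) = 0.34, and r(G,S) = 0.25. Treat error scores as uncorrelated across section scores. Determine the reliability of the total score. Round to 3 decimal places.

Var(L+G+S) = 21.3² + 4.1² + 10² + 2·[21.3·4.1·0.59 + 21.3·10·0.34 + 4.1·10·0.25] = 570.5 + 268.389 = 838.889.
Because errors are independent across components, Cov(Tᵢ,Tⱼ) = Cov(Xᵢ,Xⱼ); the off-diagonal part of the true-score variance is the same as above.
True-score variance = [21.3²·0.74 + 4.1²·0.75 + 10²·0.86] + 268.389 = 434.338 + 268.389 = 702.728.
Reliability = 702.728 / 838.889 = 0.838.

0.838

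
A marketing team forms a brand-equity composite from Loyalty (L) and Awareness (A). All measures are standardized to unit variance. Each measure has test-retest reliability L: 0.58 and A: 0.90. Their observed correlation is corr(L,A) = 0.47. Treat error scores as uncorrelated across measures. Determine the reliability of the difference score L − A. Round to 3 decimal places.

Var(L−A) = 1 + 1 − 2·0.47 = 2 − 0.94 = 1.06.
Because errors are independent across components, Cov(Tᵢ,Tⱼ) = Cov(Xᵢ,Xⱼ); the off-diagonal part of the true-score variance is the same as above.
True-score variance = [0.58 + 0.90] − 0.94 = 1.48 − 0.94 = 0.54.
Reliability = 0.54 / 1.06 = 0.509.

0.509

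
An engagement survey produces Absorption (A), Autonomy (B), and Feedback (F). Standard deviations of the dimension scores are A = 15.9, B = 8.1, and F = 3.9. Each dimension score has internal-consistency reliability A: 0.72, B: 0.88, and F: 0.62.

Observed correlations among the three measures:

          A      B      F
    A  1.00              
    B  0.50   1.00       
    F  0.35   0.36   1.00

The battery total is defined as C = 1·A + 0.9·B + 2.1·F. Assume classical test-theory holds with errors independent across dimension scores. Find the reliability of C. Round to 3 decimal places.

0.835

Var(C) = 15.9² + 0.9²·8.1² + 2.1²·3.9² + 2·[0.9·15.9·8.1·0.50 + 2.1·15.9·3.9·0.35 + 1.89·8.1·3.9·0.36] = 373.03 + 250.053 = 623.084.
With uncorrelated errors the cross-covariances are all true-score covariance, so they carry over unchanged; only the diagonal terms shrink to ρᵢσᵢ².
True-score variance = [15.9²·0.72 + 0.9²·8.1²·0.88 + 2.1²·3.9²·0.62] + 250.053 = 270.377 + 250.053 = 520.431.
Reliability = 520.431 / 623.084 = 0.835.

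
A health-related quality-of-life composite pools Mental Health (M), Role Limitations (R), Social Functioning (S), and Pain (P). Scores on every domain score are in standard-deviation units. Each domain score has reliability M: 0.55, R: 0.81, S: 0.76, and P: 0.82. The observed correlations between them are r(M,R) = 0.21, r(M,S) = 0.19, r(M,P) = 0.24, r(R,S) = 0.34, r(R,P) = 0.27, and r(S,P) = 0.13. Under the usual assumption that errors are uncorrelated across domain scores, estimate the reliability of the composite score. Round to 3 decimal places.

Var(M+R+S+P) = 4 + 2·[0.21 + 0.19 + 0.24 + 0.34 + 0.27 + 0.13] = 4 + 2.76 = 6.76.
With uncorrelated errors the cross-covariances are all true-score covariance, so they carry over unchanged; only the diagonal terms shrink to ρᵢσᵢ².
True-score variance = [0.55 + 0.81 + 0.76 + 0.82] + 2.76 = 2.94 + 2.76 = 5.7.
Reliability = 5.7 / 6.76 = 0.843.

0.843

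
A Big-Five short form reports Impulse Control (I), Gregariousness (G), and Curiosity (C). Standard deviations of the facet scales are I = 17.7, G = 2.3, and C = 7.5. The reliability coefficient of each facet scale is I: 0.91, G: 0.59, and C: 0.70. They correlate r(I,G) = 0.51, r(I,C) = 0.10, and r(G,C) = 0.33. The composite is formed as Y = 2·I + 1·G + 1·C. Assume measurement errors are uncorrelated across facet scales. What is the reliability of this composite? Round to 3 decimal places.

Var(Y) = 2²·17.7² + 2.3² + 7.5² + 2·[2·17.7·2.3·0.51 + 2·17.7·7.5·0.10 + 2.3·7.5·0.33] = 1314.7 + 147.533 = 1462.23.
Because errors are independent across components, Cov(Tᵢ,Tⱼ) = Cov(Xᵢ,Xⱼ); the off-diagonal part of the true-score variance is the same as above.
True-score variance = [2²·17.7²·0.91 + 2.3²·0.59 + 7.5²·0.70] + 147.533 = 1182.87 + 147.533 = 1330.41.
Reliability = 1330.41 / 1462.23 = 0.910.

0.910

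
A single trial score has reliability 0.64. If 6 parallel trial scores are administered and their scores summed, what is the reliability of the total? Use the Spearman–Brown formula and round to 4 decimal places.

ρ_k = kρ / (1 + (k−1)ρ) = 6·0.64 / (1 + 5·0.64) = 3.840 / 4.200 = 0.9143.

0.9143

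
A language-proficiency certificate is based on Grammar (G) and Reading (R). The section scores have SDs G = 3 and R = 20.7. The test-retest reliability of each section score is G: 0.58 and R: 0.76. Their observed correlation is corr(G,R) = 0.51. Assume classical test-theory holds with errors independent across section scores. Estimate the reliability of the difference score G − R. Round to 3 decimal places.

Var(G−R) = 3² + 20.7² − 2·3·20.7·0.51 = 437.49 − 63.342 = 374.148.
Because errors are independent across components, Cov(Tᵢ,Tⱼ) = Cov(Xᵢ,Xⱼ); the off-diagonal part of the true-score variance is the same as above.
True-score variance = [3²·0.58 + 20.7²·0.76] − 63.342 = 330.872 − 63.342 = 267.53.
Reliability = 267.53 / 374.148 = 0.715.

0.715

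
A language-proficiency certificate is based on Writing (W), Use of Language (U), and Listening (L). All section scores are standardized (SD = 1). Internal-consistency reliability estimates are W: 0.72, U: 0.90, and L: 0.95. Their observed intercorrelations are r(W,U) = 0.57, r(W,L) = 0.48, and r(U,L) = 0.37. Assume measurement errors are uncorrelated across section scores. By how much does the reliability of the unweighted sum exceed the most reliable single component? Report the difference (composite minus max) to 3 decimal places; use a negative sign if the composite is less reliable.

Var(sum) = 3 + 2.84 = 5.84; true-score variance = 2.57 + 2.84 = 5.41; composite reliability = 0.9264.
Max component reliability = 0.9500.
Difference = 0.9264 − 0.9500 = -0.024.

-0.024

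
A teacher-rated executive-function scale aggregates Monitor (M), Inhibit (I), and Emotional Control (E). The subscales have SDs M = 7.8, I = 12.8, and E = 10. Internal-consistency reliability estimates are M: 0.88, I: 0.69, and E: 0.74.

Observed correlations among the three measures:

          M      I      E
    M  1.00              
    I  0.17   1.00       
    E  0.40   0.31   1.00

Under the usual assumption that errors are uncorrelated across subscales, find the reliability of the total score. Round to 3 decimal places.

0.832

Var(M+I+E) = 7.8² + 12.8² + 10² + 2·[7.8·12.8·0.17 + 7.8·10·0.40 + 12.8·10·0.31] = 324.68 + 175.706 = 500.386.
Under uncorrelated errors the observed covariances equal the true-score covariances, so only the own-variance terms attenuate.
True-score variance = [7.8²·0.88 + 12.8²·0.69 + 10²·0.74] + 175.706 = 240.589 + 175.706 = 416.294.
Reliability = 416.294 / 500.386 = 0.832.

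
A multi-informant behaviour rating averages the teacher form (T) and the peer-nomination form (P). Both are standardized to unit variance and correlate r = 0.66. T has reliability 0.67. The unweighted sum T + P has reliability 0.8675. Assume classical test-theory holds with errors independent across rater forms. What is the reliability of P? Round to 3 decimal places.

Var(T+P) = 2 + 2·0.66 = 3.320.
True-score variance = ρ_T + ρ_P + 2·0.66, so 0.8675 = (0.67 + ρ_P + 1.32) / 3.320.
ρ_P = 0.8675·3.320 − 0.67 − 1.32 = 0.890.

0.890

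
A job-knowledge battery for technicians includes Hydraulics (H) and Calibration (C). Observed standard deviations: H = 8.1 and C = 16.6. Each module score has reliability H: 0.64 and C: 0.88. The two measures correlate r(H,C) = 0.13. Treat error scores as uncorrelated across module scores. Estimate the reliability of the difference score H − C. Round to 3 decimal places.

Var(H−C) = 8.1² + 16.6² − 2·8.1·16.6·0.13 = 341.17 − 34.9596 = 306.21.
Under uncorrelated errors the observed covariances equal the true-score covariances, so only the own-variance terms attenuate.
True-score variance = [8.1²·0.64 + 16.6²·0.88] − 34.9596 = 284.483 − 34.9596 = 249.524.
Reliability = 249.524 / 306.21 = 0.815.

0.815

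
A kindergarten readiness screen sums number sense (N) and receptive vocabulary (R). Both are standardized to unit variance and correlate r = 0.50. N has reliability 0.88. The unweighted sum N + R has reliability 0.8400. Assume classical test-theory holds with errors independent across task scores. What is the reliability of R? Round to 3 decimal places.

Var(N+R) = 2 + 2·0.50 = 3.000.
True-score variance = ρ_N + ρ_R + 2·0.50, so 0.8400 = (0.88 + ρ_R + 1.00) / 3.000.
ρ_R = 0.8400·3.000 − 0.88 − 1.00 = 0.640.

0.640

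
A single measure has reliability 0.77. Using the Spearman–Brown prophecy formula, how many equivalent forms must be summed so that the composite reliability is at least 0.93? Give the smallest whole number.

k ≥ ρ*(1−ρ₁)/(ρ₁(1−ρ*)) = 0.93·0.23 / (0.77·0.07) = 3.968.
Smallest integer k = 4.

4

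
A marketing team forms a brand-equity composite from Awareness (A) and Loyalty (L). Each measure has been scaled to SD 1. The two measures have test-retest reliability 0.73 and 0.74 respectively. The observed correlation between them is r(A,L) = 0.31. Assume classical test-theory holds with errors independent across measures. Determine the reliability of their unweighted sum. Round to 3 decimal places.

0.798

Var(A+L) = 2 + 2·[0.31] = 2 + 0.62 = 2.62.
With uncorrelated errors the cross-covariances are all true-score covariance, so they carry over unchanged; only the diagonal terms shrink to ρᵢσᵢ².
True-score variance = [0.73 + 0.74] + 0.62 = 1.47 + 0.62 = 2.09.
Reliability = 2.09 / 2.62 = 0.798.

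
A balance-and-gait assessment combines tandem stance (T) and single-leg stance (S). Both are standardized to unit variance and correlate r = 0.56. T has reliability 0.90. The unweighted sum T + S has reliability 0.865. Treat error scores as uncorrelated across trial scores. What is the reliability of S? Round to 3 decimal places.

0.679

Var(T+S) = 2 + 2·0.56 = 3.120.
True-score variance = ρ_T + ρ_S + 2·0.56, so 0.865 = (0.90 + ρ_S + 1.12) / 3.120.
ρ_S = 0.865·3.120 − 0.90 − 1.12 = 0.679.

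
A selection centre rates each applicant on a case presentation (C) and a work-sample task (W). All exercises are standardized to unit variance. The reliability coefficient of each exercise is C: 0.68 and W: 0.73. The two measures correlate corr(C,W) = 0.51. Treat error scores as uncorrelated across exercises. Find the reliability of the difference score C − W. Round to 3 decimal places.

0.398

Var(C−W) = 1 + 1 − 2·0.51 = 2 − 1.02 = 0.98.
Because errors are independent across components, Cov(Tᵢ,Tⱼ) = Cov(Xᵢ,Xⱼ); the off-diagonal part of the true-score variance is the same as above.
True-score variance = [0.68 + 0.73] − 1.02 = 1.41 − 1.02 = 0.39.
Reliability = 0.39 / 0.98 = 0.398.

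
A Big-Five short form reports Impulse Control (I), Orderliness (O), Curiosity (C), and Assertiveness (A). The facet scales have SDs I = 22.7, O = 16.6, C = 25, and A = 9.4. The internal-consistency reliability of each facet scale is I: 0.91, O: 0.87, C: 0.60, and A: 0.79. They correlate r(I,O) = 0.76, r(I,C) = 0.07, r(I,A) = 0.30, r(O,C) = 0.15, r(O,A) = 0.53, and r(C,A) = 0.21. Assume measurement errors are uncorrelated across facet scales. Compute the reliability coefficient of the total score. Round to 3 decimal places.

Var(I+O+C+A) = 22.7² + 16.6² + 25² + 9.4² + 2·[22.7·16.6·0.76 + 22.7·25·0.07 + 22.7·9.4·0.30 + 16.6·25·0.15 + 16.6·9.4·0.53 + 25·9.4·0.21] = 1504.21 + 1168.85 = 2673.06.
Under uncorrelated errors the observed covariances equal the true-score covariances, so only the own-variance terms attenuate.
True-score variance = [22.7²·0.91 + 16.6²·0.87 + 25²·0.60 + 9.4²·0.79] + 1168.85 = 1153.46 + 1168.85 = 2322.3.
Reliability = 2322.3 / 2673.06 = 0.869.

0.869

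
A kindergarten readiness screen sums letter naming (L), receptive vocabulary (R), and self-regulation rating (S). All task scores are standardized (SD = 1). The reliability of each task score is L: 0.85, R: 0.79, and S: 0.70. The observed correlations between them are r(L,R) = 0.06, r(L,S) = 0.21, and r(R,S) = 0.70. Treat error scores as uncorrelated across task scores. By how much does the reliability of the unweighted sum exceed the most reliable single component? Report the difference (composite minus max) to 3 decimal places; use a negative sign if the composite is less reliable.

Var(sum) = 3 + 1.94 = 4.94; true-score variance = 2.34 + 1.94 = 4.28; composite reliability = 0.8664.
Max component reliability = 0.8500.
Difference = 0.8664 − 0.8500 = 0.016.

0.016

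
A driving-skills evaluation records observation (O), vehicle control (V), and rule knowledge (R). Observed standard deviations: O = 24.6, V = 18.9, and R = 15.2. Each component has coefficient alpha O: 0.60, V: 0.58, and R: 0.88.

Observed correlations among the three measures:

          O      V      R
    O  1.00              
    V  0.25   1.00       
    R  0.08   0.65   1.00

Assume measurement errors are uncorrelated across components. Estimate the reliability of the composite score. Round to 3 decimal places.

Var(O+V+R) = 24.6² + 18.9² + 15.2² + 2·[24.6·18.9·0.25 + 24.6·15.2·0.08 + 18.9·15.2·0.65] = 1193.41 + 665.761 = 1859.17.
With uncorrelated errors the cross-covariances are all true-score covariance, so they carry over unchanged; only the diagonal terms shrink to ρᵢσᵢ².
True-score variance = [24.6²·0.60 + 18.9²·0.58 + 15.2²·0.88] + 665.761 = 773.593 + 665.761 = 1439.35.
Reliability = 1439.35 / 1859.17 = 0.774.

0.774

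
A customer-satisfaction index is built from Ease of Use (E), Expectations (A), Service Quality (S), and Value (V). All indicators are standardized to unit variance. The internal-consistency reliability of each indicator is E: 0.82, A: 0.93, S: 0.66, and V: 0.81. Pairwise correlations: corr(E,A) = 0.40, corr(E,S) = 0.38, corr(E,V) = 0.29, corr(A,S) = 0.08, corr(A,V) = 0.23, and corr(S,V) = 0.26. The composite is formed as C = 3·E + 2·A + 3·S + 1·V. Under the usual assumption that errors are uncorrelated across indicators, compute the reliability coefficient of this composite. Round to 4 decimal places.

Var(C) = 3² + 2² + 3² + 1 + 2·[6·0.40 + 9·0.38 + 3·0.29 + 6·0.08 + 2·0.23 + 3·0.26] = 23 + 16.82 = 39.82.
Under uncorrelated errors the observed covariances equal the true-score covariances, so only the own-variance terms attenuate.
True-score variance = [3²·0.82 + 2²·0.93 + 3²·0.66 + 0.81] + 16.82 = 17.85 + 16.82 = 34.67.
Reliability = 34.67 / 39.82 = 0.8707.

0.8707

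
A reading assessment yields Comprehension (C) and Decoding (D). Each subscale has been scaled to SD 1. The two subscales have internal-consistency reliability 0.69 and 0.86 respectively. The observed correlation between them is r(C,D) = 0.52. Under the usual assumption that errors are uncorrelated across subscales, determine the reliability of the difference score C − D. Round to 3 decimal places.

0.531

Var(C−D) = 1 + 1 − 2·0.52 = 2 − 1.04 = 0.96.
Because errors are independent across components, Cov(Tᵢ,Tⱼ) = Cov(Xᵢ,Xⱼ); the off-diagonal part of the true-score variance is the same as above.
True-score variance = [0.69 + 0.86] − 1.04 = 1.55 − 1.04 = 0.51.
Reliability = 0.51 / 0.96 = 0.531.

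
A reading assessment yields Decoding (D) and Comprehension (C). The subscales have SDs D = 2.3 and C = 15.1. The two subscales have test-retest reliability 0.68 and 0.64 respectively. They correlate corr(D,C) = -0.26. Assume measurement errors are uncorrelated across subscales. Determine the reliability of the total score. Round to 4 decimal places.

0.6108

Var(D+C) = 2.3² + 15.1² + 2·[2.3·15.1·(-0.26)] = 233.3 − 18.0596 = 215.24.
Because errors are independent across components, Cov(Tᵢ,Tⱼ) = Cov(Xᵢ,Xⱼ); the off-diagonal part of the true-score variance is the same as above.
True-score variance = [2.3²·0.68 + 15.1²·0.64] − 18.0596 = 149.524 − 18.0596 = 131.464.
Reliability = 131.464 / 215.24 = 0.6108.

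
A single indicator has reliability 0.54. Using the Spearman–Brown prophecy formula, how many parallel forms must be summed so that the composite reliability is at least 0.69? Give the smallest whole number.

2

k ≥ ρ*(1−ρ₁)/(ρ₁(1−ρ*)) = 0.69·0.46 / (0.54·0.31) = 1.896.
Smallest integer k = 2.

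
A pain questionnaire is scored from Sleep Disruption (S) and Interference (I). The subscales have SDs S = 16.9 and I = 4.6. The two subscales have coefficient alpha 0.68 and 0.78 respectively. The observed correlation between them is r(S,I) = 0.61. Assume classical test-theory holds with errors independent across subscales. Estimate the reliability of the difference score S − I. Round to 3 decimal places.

Var(S−I) = 16.9² + 4.6² − 2·16.9·4.6·0.61 = 306.77 − 94.8428 = 211.927.
With uncorrelated errors the cross-covariances are all true-score covariance, so they carry over unchanged; only the diagonal terms shrink to ρᵢσᵢ².
True-score variance = [16.9²·0.68 + 4.6²·0.78] − 94.8428 = 210.72 − 94.8428 = 115.877.
Reliability = 115.877 / 211.927 = 0.547.

0.547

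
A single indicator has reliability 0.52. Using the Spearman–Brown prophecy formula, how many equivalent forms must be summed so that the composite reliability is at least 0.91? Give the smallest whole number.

k ≥ ρ*(1−ρ₁)/(ρ₁(1−ρ*)) = 0.91·0.48 / (0.52·0.09) = 9.333.
Smallest integer k = 10.

10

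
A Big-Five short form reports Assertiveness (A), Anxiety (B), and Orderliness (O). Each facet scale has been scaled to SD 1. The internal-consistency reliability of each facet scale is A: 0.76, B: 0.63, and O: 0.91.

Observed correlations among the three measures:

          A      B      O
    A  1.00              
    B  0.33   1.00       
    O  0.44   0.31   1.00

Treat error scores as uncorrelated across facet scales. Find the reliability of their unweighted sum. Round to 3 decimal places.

Var(A+B+O) = 3 + 2·[0.33 + 0.44 + 0.31] = 3 + 2.16 = 5.16.
With uncorrelated errors the cross-covariances are all true-score covariance, so they carry over unchanged; only the diagonal terms shrink to ρᵢσᵢ².
True-score variance = [0.76 + 0.63 + 0.91] + 2.16 = 2.3 + 2.16 = 4.46.
Reliability = 4.46 / 5.16 = 0.864.

0.864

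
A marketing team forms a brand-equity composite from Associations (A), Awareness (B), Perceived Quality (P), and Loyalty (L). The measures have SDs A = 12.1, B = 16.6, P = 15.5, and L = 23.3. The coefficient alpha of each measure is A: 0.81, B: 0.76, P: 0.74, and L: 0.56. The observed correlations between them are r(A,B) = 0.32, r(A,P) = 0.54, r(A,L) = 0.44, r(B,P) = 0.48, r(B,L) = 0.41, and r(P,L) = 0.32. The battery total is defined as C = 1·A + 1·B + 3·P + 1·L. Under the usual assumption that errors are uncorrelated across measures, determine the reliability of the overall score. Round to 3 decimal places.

Var(C) = 12.1² + 16.6² + 3²·15.5² + 23.3² + 2·[12.1·16.6·0.32 + 3·12.1·15.5·0.54 + 12.1·23.3·0.44 + 3·16.6·15.5·0.48 + 16.6·23.3·0.41 + 3·15.5·23.3·0.32] = 3127.11 + 2735.9 = 5863.01.
With uncorrelated errors the cross-covariances are all true-score covariance, so they carry over unchanged; only the diagonal terms shrink to ρᵢσᵢ².
True-score variance = [12.1²·0.81 + 16.6²·0.76 + 3²·15.5²·0.74 + 23.3²·0.56] + 2735.9 = 2232.1 + 2735.9 = 4968.
Reliability = 4968 / 5863.01 = 0.847.

0.847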